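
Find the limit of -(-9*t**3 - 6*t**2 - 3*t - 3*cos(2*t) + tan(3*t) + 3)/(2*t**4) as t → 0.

1

Substitution gives 0/0; apply L'Hôpital's rule 4 times.
After differentiating numerator and denominator 4 times the quotient is (-48*cos(2*t) + 1944*tan(3*t)^5 + 3240*tan(3*t)^3 + 1296*tan(3*t))/(-48); at t = 0 this is 1.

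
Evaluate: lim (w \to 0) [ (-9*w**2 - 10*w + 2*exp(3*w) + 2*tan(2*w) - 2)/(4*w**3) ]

Substitution gives 0/0; apply L'Hôpital's rule 3 times.
After differentiating numerator and denominator 3 times the quotient is (54*e^(3*w) + 96*tan(2*w)^4 + 128*tan(2*w)^2 + 32)/(24); at w = 0 this is 43/12.

43/12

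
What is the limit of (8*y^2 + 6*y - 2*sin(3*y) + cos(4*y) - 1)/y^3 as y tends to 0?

Substitution gives 0/0; apply L'Hôpital's rule 3 times.
After differentiating numerator and denominator 3 times the quotient is (64*sin(4*y) + 54*cos(3*y))/(6); at y = 0 this is 9.

9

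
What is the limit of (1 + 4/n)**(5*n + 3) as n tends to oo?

e^(20)

The base → 1 and the exponent → ∞: a 1^∞ form.
Take logarithms: (5n + 3)·ln(1 + 4/n). Since ln(1+u) ~ u for small u, this behaves like (5n)·(4/n) → 20.
So the limit is e^(20).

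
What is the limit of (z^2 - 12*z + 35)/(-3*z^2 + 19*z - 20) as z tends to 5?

At z = 5 both the top and bottom vanish — a removable singularity. Factoring out (z - 5) from each leaves (z - 7)/(4 - 3*z), which at z = 5 equals 2/11.

2/11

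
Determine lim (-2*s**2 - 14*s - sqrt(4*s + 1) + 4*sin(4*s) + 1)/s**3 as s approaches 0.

Substitution gives 0/0 (the numerator vanishes to order 3).
Expand each term to order s^3: the coefficient of s^3 in −√(1 + 4s) is -4 and in 4·sin(4s) is -128/3.
Lower-order terms cancel with the polynomial part, so the numerator is (-140/3)·s^3 + o(s^3), and the limit is (-140/3)/(1) = -140/3.

-140/3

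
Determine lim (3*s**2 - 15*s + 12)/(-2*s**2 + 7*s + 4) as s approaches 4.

-1

Direct substitution gives 0/0, so factor. Both numerator and denominator have (s - 4) as a factor.
After cancelling, the expression reduces to (3*s - 3)/(-2*s - 1).
Substituting s = 4 gives -1.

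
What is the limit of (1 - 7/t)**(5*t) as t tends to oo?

Let L be the limit and take ln: ln L = lim (5t)·ln(1 - 7/t) = lim (5t)·(-7/t + O(1/t²)) = -35.
Hence L = e^(-35).

e^(-35)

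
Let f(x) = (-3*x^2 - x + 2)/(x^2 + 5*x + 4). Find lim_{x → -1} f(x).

Since x = -1 makes numerator and denominator zero, (x + 1) divides both.
Cancelling it gives (2 - 3*x)/(x + 4); now plug in x = -1 to get 5/3.

5/3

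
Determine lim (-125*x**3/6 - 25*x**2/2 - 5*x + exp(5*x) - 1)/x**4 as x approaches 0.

625/24

Direct substitution gives 0/0.
Apply L'Hôpital: lim (-125*x^2/2 - 25*x + 5*e^(5*x) - 5)/(4*x^3), still 0/0.
Apply L'Hôpital: lim (-125*x + 25*e^(5*x) - 25)/(12*x^2), still 0/0.
Apply L'Hôpital: lim (125*e^(5*x) - 125)/(24*x), still 0/0.
After 4 applications of L'Hôpital's rule the quotient is (625*e^(5*x))/(24); substituting x = 0 gives 625/24.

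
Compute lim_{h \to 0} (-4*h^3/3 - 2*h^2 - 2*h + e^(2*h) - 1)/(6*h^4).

Direct substitution gives 0/0.
Apply L'Hôpital: lim (-4*h^2 - 4*h + 2*e^(2*h) - 2)/(24*h^3), still 0/0.
Apply L'Hôpital: lim (-8*h + 4*e^(2*h) - 4)/(72*h^2), still 0/0.
Apply L'Hôpital: lim (8*e^(2*h) - 8)/(144*h), still 0/0.
After 4 applications of L'Hôpital's rule the quotient is (16*e^(2*h))/(144); substituting h = 0 gives 1/9.

1/9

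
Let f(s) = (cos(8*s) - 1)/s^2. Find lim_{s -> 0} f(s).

Direct substitution gives 0/0.
Apply L'Hôpital: lim (-8*sin(8*s))/(2*s), still 0/0.
After 2 applications of L'Hôpital's rule the quotient is (-64*cos(8*s))/(2); substituting s = 0 gives -32.

-32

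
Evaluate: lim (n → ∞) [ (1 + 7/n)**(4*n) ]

Write it as [(1 + 7/n)^n]^(4) · (1 + 7/n)^(0). The bracketed term tends to e^(7) and the second factor to 1, so the limit is e^(28).

e^(28)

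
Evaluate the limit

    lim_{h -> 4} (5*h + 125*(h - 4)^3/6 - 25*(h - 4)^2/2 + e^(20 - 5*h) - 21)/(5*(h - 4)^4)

Direct substitution gives 0/0.
Apply L'Hôpital: lim (-25*h + 125*(h - 4)^2/2 - 5*e^(20 - 5*h) + 105)/(20*(h - 4)^3), still 0/0.
Apply L'Hôpital: lim (125*h + 25*e^(20 - 5*h) - 525)/(60*(h - 4)^2), still 0/0.
Apply L'Hôpital: lim (125 - 125*e^(20 - 5*h))/(120*h - 480), still 0/0.
After 4 applications of L'Hôpital's rule the quotient is (625*e^(20 - 5*h))/(120); substituting h = 4 gives 125/24.

125/24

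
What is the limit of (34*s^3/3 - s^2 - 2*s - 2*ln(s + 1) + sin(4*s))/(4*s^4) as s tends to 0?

Substitution gives 0/0 (the numerator vanishes to order 4).
Expand each term to order s^4: the coefficient of s^4 in -2·ln(1 + s) is 1/2 and in sin(4s) is 0.
Lower-order terms cancel with the polynomial part, so the numerator is (1/2)·s^4 + o(s^4), and the limit is (1/2)/(4) = 1/8.

1/8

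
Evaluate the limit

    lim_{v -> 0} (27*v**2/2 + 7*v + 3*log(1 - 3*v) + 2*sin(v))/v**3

-82/3

Substitution gives 0/0 (the numerator vanishes to order 3).
Expand each term to order v^3: the coefficient of v^3 in 2·sin(v) is -1/3 and in 3·ln(1 - 3v) is -27.
Lower-order terms cancel with the polynomial part, so the numerator is (-82/3)·v^3 + o(v^3), and the limit is (-82/3)/(1) = -82/3.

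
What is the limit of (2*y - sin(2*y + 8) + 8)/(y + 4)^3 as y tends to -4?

Direct substitution gives 0/0.
Apply L'Hôpital: lim (2 - 2*cos(2*y + 8))/(3*(y + 4)^2), still 0/0.
Apply L'Hôpital: lim (4*sin(2*y + 8))/(6*y + 24), still 0/0.
After 3 applications of L'Hôpital's rule the quotient is (8*cos(2*y + 8))/(6); substituting y = -4 gives 4/3.

4/3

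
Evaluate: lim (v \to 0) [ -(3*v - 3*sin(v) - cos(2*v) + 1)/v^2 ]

-2

Substitution gives 0/0 (the numerator vanishes to order 2).
Expand each term to order v^2: the coefficient of v^2 in -3·sin(v) is 0 and in −cos(2v) is 2.
Lower-order terms cancel with the polynomial part, so the numerator is (2)·v^2 + o(v^2), and the limit is (2)/(-1) = -2.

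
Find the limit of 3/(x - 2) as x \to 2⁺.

As x → 2⁺, (x - 2) → 0⁺, so (x - 2)^1 → 0⁺ and 3/(x - 2)^1 → ∞.

∞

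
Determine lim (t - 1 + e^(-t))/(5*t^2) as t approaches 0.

Direct substitution gives 0/0.
Apply L'Hôpital: lim (1 - e^(-t))/(10*t), still 0/0.
After 2 applications of L'Hôpital's rule the quotient is (e^(-t))/(10); substituting t = 0 gives 1/10.

1/10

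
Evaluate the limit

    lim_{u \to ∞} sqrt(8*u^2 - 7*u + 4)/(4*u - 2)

√(2)/2

For large |u|, √(8*u^2 - 7*u + 4) ≈ √8·|u| and the denominator ≈ 4u.
Since u → +∞, |u| = u, giving √8/(4) = √(2)/2.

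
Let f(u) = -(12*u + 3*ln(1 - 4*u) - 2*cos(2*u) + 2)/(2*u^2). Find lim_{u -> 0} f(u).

Substitution gives 0/0; apply L'Hôpital's rule 2 times.
After differentiating numerator and denominator 2 times the quotient is (8*cos(2*u) - 48/(4*u - 1)^2)/(-4); at u = 0 this is 10.

10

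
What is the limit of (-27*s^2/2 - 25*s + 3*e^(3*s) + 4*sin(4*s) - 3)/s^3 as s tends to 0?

-175/6

Substitution gives 0/0; apply L'Hôpital's rule 3 times.
After differentiating numerator and denominator 3 times the quotient is (81*e^(3*s) - 256*cos(4*s))/(6); at s = 0 this is -175/6.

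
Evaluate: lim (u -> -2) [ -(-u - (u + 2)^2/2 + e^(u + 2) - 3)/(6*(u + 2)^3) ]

Direct substitution gives 0/0.
Apply L'Hôpital: lim (-u + e^(u + 2) - 3)/(-18*(u + 2)^2), still 0/0.
Apply L'Hôpital: lim (e^(u + 2) - 1)/(-36*u - 72), still 0/0.
After 3 applications of L'Hôpital's rule the quotient is (e^(u + 2))/(-36); substituting u = -2 gives -1/36.

-1/36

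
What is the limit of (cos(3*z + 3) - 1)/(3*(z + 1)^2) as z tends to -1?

Direct substitution gives 0/0.
Apply L'Hôpital: lim (-3*sin(3*z + 3))/(6*z + 6), still 0/0.
After 2 applications of L'Hôpital's rule the quotient is (-9*cos(3*z + 3))/(6); substituting z = -1 gives -3/2.

-3/2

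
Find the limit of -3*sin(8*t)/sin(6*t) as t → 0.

Substitution gives 0/0.
Divide numerator and denominator by t: sin(8t)/t → 8 and sin(6t)/t → 6, so the limit is -3·8/6 = -4.

-4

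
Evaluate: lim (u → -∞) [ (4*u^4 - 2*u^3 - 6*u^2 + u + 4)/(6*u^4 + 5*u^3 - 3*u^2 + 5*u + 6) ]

Numerator and denominator both have degree 4.
Dividing every term by u^4, all lower-order terms vanish and the limit is the ratio of leading coefficients, 4/(6) = 2/3.

2/3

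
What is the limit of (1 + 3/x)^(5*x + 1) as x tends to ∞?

Let L be the limit and take ln: ln L = lim (5x + 1)·ln(1 + 3/x) = lim (5x + 1)·(3/x + O(1/x²)) = 15.
Hence L = e^(15).

e^(15)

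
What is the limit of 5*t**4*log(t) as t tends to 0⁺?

0

This is a 0·(−∞) form. Rewrite as 5·ln(t) / t^(−4) and apply L'Hôpital:
the derivative quotient is 5·(1/t) / (−4·t^(−5)) = (-5/4)·t^4 → 0.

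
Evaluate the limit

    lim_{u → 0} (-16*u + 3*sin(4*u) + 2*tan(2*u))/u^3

-80/3

Substitution gives 0/0; apply L'Hôpital's rule 3 times.
After differentiating numerator and denominator 3 times the quotient is (-192*cos(4*u) + 96*tan(2*u)^4 + 128*tan(2*u)^2 + 32)/(6); at u = 0 this is -80/3.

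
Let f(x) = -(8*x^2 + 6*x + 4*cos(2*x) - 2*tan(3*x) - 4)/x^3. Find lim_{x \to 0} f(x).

Substitution gives 0/0 (the numerator vanishes to order 3).
Expand each term to order x^3: the coefficient of x^3 in -2·tan(3x) is -18 and in 4·cos(2x) is 0.
Lower-order terms cancel with the polynomial part, so the numerator is (-18)·x^3 + o(x^3), and the limit is (-18)/(-1) = 18.

18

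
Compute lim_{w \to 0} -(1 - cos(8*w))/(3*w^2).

-32/3

Substitution gives 0/0.
Use (1 − cos u)/u² → 1/2 with u = 8w: the limit is 8²/(2·(-3)) = -32/3.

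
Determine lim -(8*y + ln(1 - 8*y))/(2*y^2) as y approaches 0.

16

Direct substitution gives 0/0.
Apply L'Hôpital: lim (8 - 8/(1 - 8*y))/(-4*y), still 0/0.
After 2 applications of L'Hôpital's rule the quotient is (-64/(1 - 8*y)^2)/(-4); substituting y = 0 gives 16.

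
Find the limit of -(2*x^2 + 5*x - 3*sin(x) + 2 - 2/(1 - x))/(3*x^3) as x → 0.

1/2

Substitution gives 0/0; apply L'Hôpital's rule 3 times.
After differentiating numerator and denominator 3 times the quotient is (3*cos(x) - 12/(x - 1)^4)/(-18); at x = 0 this is 1/2.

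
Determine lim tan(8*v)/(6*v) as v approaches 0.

Substitution gives 0/0.
Since tan(u)/u → 1 as u → 0, tan(8v)/(8v) → 1 and the limit is 8/6 = 4/3.

4/3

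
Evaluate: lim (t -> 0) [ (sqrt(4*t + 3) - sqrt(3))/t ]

2*√(3)/3

A 0/0 form; rationalise with √(3 + 4t) + √3. This collapses the numerator to 4t, leaving 4/(√(3 + 4t) + √3) → 4/(2√3) = 2*√(3)/3.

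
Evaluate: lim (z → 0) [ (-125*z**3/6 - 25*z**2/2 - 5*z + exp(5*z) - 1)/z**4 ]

625/24

Direct substitution gives 0/0.
Apply L'Hôpital: lim (-125*z^2/2 - 25*z + 5*e^(5*z) - 5)/(4*z^3), still 0/0.
Apply L'Hôpital: lim (-125*z + 25*e^(5*z) - 25)/(12*z^2), still 0/0.
Apply L'Hôpital: lim (125*e^(5*z) - 125)/(24*z), still 0/0.
After 4 applications of L'Hôpital's rule the quotient is (625*e^(5*z))/(24); substituting z = 0 gives 625/24.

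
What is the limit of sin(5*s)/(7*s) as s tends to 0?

5/7

Substitution gives 0/0.
Write it as (5/7)·sin(5s)/(5s); since sin(u)/u → 1, the limit is 5/7.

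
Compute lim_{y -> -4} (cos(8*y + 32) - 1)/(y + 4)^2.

Direct substitution gives 0/0.
Apply L'Hôpital: lim (-8*sin(8*y + 32))/(2*y + 8), still 0/0.
After 2 applications of L'Hôpital's rule the quotient is (-64*cos(8*y + 32))/(2); substituting y = -4 gives -32.

-32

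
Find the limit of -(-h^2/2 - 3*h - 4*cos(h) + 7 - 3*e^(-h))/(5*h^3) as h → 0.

Substitution gives 0/0 (the numerator vanishes to order 3).
Expand each term to order h^3: the coefficient of h^3 in -3·e^(-h) is 1/2 and in -4·cos(h) is 0.
Lower-order terms cancel with the polynomial part, so the numerator is (1/2)·h^3 + o(h^3), and the limit is (1/2)/(-5) = -1/10.

-1/10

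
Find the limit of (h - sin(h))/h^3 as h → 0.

Direct substitution gives 0/0.
Apply L'Hôpital: lim (1 - cos(h))/(3*h^2), still 0/0.
Apply L'Hôpital: lim (sin(h))/(6*h), still 0/0.
After 3 applications of L'Hôpital's rule the quotient is (cos(h))/(6); substituting h = 0 gives 1/6.

1/6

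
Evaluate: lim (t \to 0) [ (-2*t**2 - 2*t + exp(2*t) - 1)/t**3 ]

4/3

Direct substitution gives 0/0.
Apply L'Hôpital: lim (-4*t + 2*e^(2*t) - 2)/(3*t^2), still 0/0.
Apply L'Hôpital: lim (4*e^(2*t) - 4)/(6*t), still 0/0.
After 3 applications of L'Hôpital's rule the quotient is (8*e^(2*t))/(6); substituting t = 0 gives 4/3.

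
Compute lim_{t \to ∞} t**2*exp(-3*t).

0

Write as t^2/e^{3t}, an ∞/∞ form.
Exponential growth dominates any polynomial, so repeated L'Hôpital (or the standard result) gives 0.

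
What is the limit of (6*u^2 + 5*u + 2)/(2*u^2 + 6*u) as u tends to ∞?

Numerator and denominator both have degree 2.
Dividing every term by u^2, all lower-order terms vanish and the limit is the ratio of leading coefficients, 6/(2) = 3.

3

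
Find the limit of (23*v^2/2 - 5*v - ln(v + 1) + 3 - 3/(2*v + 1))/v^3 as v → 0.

71/3

Substitution gives 0/0; apply L'Hôpital's rule 3 times.
After differentiating numerator and denominator 3 times the quotient is (144/(2*v + 1)^4 - 2/(v + 1)^3)/(6); at v = 0 this is 71/3.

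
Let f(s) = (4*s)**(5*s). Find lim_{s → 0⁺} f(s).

1

Base → 0⁺ and exponent → 0⁺: a 0^0 form.
Take logs: 5s·ln(4s). This is 0·(−∞); rewriting as ln(4s)/(1/(5s)) and applying L'Hôpital gives 0.
Hence the limit is e^0 = 1.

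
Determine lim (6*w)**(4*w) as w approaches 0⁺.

Base → 0⁺ and exponent → 0⁺: a 0^0 form.
Take logs: 4w·ln(6w). This is 0·(−∞); rewriting as ln(6w)/(1/(4w)) and applying L'Hôpital gives 0.
Hence the limit is e^0 = 1.

1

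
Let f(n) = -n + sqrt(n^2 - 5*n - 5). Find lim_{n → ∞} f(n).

An ∞ − ∞ form. Rationalising with the conjugate, the difference becomes (-5n - 5) / (√(n^2 - 5*n - 5) + n).
For large n the denominator behaves like 2·n, so the quotient tends to -5/2 = -5/2.

-5/2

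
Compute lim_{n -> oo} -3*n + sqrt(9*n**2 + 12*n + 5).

2

This has the form ∞ − ∞. Multiply and divide by the conjugate √(9*n^2 + 12*n + 5) + 3n.
That gives (12n + 5) / (√(9*n^2 + 12*n + 5) + 3n).
Divide numerator and denominator by n: the limit is 12/(2·3) = 2.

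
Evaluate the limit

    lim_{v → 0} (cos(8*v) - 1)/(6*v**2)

Direct substitution gives 0/0.
Apply L'Hôpital: lim (-8*sin(8*v))/(12*v), still 0/0.
After 2 applications of L'Hôpital's rule the quotient is (-64*cos(8*v))/(12); substituting v = 0 gives -16/3.

-16/3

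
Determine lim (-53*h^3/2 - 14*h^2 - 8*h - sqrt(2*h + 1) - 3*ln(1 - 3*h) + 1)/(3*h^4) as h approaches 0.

Substitution gives 0/0 (the numerator vanishes to order 4).
Expand each term to order h^4: the coefficient of h^4 in −√(1 + 2h) is 5/8 and in -3·ln(1 - 3h) is 243/4.
Lower-order terms cancel with the polynomial part, so the numerator is (491/8)·h^4 + o(h^4), and the limit is (491/8)/(3) = 491/24.

491/24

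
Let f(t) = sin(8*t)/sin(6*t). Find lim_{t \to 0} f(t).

4/3

Substitution gives 0/0.
Divide numerator and denominator by t: sin(8t)/t → 8 and sin(6t)/t → 6, so the limit is 1·8/6 = 4/3.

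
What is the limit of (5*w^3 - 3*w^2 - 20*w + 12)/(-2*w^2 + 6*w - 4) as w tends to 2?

-14

Direct substitution gives 0/0, so factor. Both numerator and denominator have (w - 2) as a factor.
After cancelling, the expression reduces to (5*w^2 + 7*w - 6)/(2 - 2*w).
Substituting w = 2 gives -14.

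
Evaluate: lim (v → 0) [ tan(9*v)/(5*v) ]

9/5

Substitution gives 0/0.
Since tan(u)/u → 1 as u → 0, tan(9v)/(9v) → 1 and the limit is 9/5.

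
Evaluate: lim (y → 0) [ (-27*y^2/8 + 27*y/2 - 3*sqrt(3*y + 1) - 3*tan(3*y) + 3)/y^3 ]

Substitution gives 0/0; apply L'Hôpital's rule 3 times.
After differentiating numerator and denominator 3 times the quotient is (81*(64*(3*y + 1)^(5/2)*(cos(6*y) - 2)/(cos(6*y) + 1)^2 - 3)/(8*(3*y + 1)^(5/2)))/(6); at y = 0 this is -513/16.

-513/16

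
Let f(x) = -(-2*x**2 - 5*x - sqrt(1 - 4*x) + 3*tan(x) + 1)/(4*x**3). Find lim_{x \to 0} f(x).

-5/4

Substitution gives 0/0 (the numerator vanishes to order 3).
Expand each term to order x^3: the coefficient of x^3 in −√(1 - 4x) is 4 and in 3·tan(x) is 1.
Lower-order terms cancel with the polynomial part, so the numerator is (5)·x^3 + o(x^3), and the limit is (5)/(-4) = -5/4.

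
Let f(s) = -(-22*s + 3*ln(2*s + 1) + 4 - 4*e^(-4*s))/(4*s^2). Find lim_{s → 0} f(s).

Substitution gives 0/0; apply L'Hôpital's rule 2 times.
After differentiating numerator and denominator 2 times the quotient is (-64*e^(-4*s) - 12/(2*s + 1)^2)/(-8); at s = 0 this is 19/2.

19/2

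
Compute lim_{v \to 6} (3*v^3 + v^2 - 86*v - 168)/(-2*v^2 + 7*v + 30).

At v = 6 both the top and bottom vanish — a removable singularity. Factoring out (v - 6) from each leaves (3*v^2 + 19*v + 28)/(-2*v - 5), which at v = 6 equals -250/17.

-250/17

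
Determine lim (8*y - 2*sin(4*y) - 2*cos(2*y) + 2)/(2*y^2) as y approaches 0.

Substitution gives 0/0; apply L'Hôpital's rule 2 times.
After differentiating numerator and denominator 2 times the quotient is (32*sin(4*y) + 8*cos(2*y))/(4); at y = 0 this is 2.

2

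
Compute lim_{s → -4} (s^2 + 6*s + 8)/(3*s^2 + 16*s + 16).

1/4

At s = -4 both the top and bottom vanish — a removable singularity. Factoring out (s + 4) from each leaves (s + 2)/(3*s + 4), which at s = -4 equals 1/4.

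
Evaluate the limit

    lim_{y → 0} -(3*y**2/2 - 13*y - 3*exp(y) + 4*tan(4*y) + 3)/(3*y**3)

Substitution gives 0/0 (the numerator vanishes to order 3).
Expand each term to order y^3: the coefficient of y^3 in 4·tan(4y) is 256/3 and in -3·e^(y) is -1/2.
Lower-order terms cancel with the polynomial part, so the numerator is (509/6)·y^3 + o(y^3), and the limit is (509/6)/(-3) = -509/18.

-509/18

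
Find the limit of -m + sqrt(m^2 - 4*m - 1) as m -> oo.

-2

An ∞ − ∞ form. Rationalising with the conjugate, the difference becomes (-4m - 1) / (√(m^2 - 4*m - 1) + m).
For large m the denominator behaves like 2·m, so the quotient tends to -4/2 = -2.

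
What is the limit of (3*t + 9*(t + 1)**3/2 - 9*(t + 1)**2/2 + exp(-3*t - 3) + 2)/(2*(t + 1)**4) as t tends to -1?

27/16

Direct substitution gives 0/0.
Apply L'Hôpital: lim (-9*t + 27*(t + 1)^2/2 - 3*e^(-3*t - 3) - 6)/(8*(t + 1)^3), still 0/0.
Apply L'Hôpital: lim (27*t + 9*e^(-3*t - 3) + 18)/(24*(t + 1)^2), still 0/0.
Apply L'Hôpital: lim (27 - 27*e^(-3*t - 3))/(48*t + 48), still 0/0.
After 4 applications of L'Hôpital's rule the quotient is (81*e^(-3*t - 3))/(48); substituting t = -1 gives 27/16.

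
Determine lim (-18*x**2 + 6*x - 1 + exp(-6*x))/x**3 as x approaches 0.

-36

Direct substitution gives 0/0.
Apply L'Hôpital: lim (-36*x + 6 - 6*e^(-6*x))/(3*x^2), still 0/0.
Apply L'Hôpital: lim (-36 + 36*e^(-6*x))/(6*x), still 0/0.
After 3 applications of L'Hôpital's rule the quotient is (-216*e^(-6*x))/(6); substituting x = 0 gives -36.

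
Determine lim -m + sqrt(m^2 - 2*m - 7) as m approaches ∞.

An ∞ − ∞ form. Rationalising with the conjugate, the difference becomes (-2m - 7) / (√(m^2 - 2*m - 7) + m).
For large m the denominator behaves like 2·m, so the quotient tends to -2/2 = -1.

-1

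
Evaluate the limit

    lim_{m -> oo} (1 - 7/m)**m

e^(-7)

Write it as [(1 - 7/m)^m]^(1) · (1 - 7/m)^(0). The bracketed term tends to e^(-7) and the second factor to 1, so the limit is e^(-7).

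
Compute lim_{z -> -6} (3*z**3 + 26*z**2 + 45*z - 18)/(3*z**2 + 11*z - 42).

-57/25

Since z = -6 makes numerator and denominator zero, (z + 6) divides both.
Cancelling it gives (3*z^2 + 8*z - 3)/(3*z - 7); now plug in z = -6 to get -57/25.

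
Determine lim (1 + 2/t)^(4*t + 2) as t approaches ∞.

Let L be the limit and take ln: ln L = lim (4t + 2)·ln(1 + 2/t) = lim (4t + 2)·(2/t + O(1/t²)) = 8.
Hence L = e^(8).

e^(8)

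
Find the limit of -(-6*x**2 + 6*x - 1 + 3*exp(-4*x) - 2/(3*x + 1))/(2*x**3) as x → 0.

Substitution gives 0/0 (the numerator vanishes to order 3).
Expand each term to order x^3: the coefficient of x^3 in -2·1/(1 + 3x) is 54 and in 3·e^(-4x) is -32.
Lower-order terms cancel with the polynomial part, so the numerator is (22)·x^3 + o(x^3), and the limit is (22)/(-2) = -11.

-11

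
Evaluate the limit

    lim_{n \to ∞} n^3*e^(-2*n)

Write as n^3/e^{2n}, an ∞/∞ form.
Exponential growth dominates any polynomial, so repeated L'Hôpital (or the standard result) gives 0.

0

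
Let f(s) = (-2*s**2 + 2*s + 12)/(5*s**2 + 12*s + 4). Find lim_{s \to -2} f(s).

-5/4

At s = -2 both the top and bottom vanish — a removable singularity. Factoring out (s + 2) from each leaves (6 - 2*s)/(5*s + 2), which at s = -2 equals -5/4.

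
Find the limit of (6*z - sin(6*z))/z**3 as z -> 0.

36

Direct substitution gives 0/0.
Apply L'Hôpital: lim (6 - 6*cos(6*z))/(3*z^2), still 0/0.
Apply L'Hôpital: lim (36*sin(6*z))/(6*z), still 0/0.
After 3 applications of L'Hôpital's rule the quotient is (216*cos(6*z))/(6); substituting z = 0 gives 36.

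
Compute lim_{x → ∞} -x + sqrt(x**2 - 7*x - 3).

An ∞ − ∞ form. Rationalising with the conjugate, the difference becomes (-7x - 3) / (√(x^2 - 7*x - 3) + x).
For large x the denominator behaves like 2·x, so the quotient tends to -7/2 = -7/2.

-7/2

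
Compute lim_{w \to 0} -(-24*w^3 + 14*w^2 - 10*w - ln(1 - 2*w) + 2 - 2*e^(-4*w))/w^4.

Substitution gives 0/0 (the numerator vanishes to order 4).
Expand each term to order w^4: the coefficient of w^4 in −ln(1 - 2w) is 4 and in -2·e^(-4w) is -64/3.
Lower-order terms cancel with the polynomial part, so the numerator is (-52/3)·w^4 + o(w^4), and the limit is (-52/3)/(-1) = 52/3.

52/3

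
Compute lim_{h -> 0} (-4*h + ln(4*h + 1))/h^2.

Direct substitution gives 0/0.
Apply L'Hôpital: lim (-4 + 4/(4*h + 1))/(2*h), still 0/0.
After 2 applications of L'Hôpital's rule the quotient is (-16/(4*h + 1)^2)/(2); substituting h = 0 gives -8.

-8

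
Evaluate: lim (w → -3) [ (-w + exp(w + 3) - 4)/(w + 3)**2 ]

1/2

Direct substitution gives 0/0.
Apply L'Hôpital: lim (e^(w + 3) - 1)/(2*w + 6), still 0/0.
After 2 applications of L'Hôpital's rule the quotient is (e^(w + 3))/(2); substituting w = -3 gives 1/2.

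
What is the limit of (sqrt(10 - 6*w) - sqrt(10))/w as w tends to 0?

-3*√(10)/10

Substitution gives 0/0. Multiply numerator and denominator by the conjugate √(10 - 6w) + √10.
The numerator becomes (10 - 6w) − 10 = -6w, so the expression simplifies to -6/(√(10 - 6w) + √10).
Letting w → 0 gives -6/(2√10) = -3*√(10)/10.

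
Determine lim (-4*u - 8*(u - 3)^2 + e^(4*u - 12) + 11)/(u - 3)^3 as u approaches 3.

32/3

Direct substitution gives 0/0.
Apply L'Hôpital: lim (-16*u + 4*e^(4*u - 12) + 44)/(3*(u - 3)^2), still 0/0.
Apply L'Hôpital: lim (16*e^(4*u - 12) - 16)/(6*u - 18), still 0/0.
After 3 applications of L'Hôpital's rule the quotient is (64*e^(4*u - 12))/(6); substituting u = 3 gives 32/3.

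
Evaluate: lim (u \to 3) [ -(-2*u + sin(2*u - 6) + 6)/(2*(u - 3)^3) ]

Direct substitution gives 0/0.
Apply L'Hôpital: lim (2*cos(2*u - 6) - 2)/(-6*(u - 3)^2), still 0/0.
Apply L'Hôpital: lim (-4*sin(2*u - 6))/(36 - 12*u), still 0/0.
After 3 applications of L'Hôpital's rule the quotient is (-8*cos(2*u - 6))/(-12); substituting u = 3 gives 2/3.

2/3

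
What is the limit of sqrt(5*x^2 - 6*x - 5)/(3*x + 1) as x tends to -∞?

-√(5)/3

For large |x|, √(5*x^2 - 6*x - 5) ≈ √5·|x| and the denominator ≈ 3x.
Since x → −∞, |x| = −x, giving −√5/(3) = -√(5)/3.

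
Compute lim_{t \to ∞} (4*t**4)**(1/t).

Base → ∞ and exponent → 0: an ∞^0 form.
Take logs: (1/t)·ln(4·t^4) = (ln 4 + 4·ln t)/t → 0.
So the limit is e^0 = 1.

1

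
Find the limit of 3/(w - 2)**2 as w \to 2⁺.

∞

As w → 2⁺, (w - 2) → 0⁺, so (w - 2)^2 → 0⁺ and 3/(w - 2)^2 → ∞.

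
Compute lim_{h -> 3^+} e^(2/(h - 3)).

∞

As h → 3⁺, 2/(h - 3) → +∞, so e^(2/(h - 3)) → ∞.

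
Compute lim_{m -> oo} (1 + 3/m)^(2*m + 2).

Let L be the limit and take ln: ln L = lim (2m + 2)·ln(1 + 3/m) = lim (2m + 2)·(3/m + O(1/m²)) = 6.
Hence L = e^(6).

e^(6)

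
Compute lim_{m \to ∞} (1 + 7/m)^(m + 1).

e^(7)

Let L be the limit and take ln: ln L = lim (m + 1)·ln(1 + 7/m) = lim (m + 1)·(7/m + O(1/m²)) = 7.
Hence L = e^(7).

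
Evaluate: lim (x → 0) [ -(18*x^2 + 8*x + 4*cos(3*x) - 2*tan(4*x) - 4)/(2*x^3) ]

Substitution gives 0/0; apply L'Hôpital's rule 3 times.
After differentiating numerator and denominator 3 times the quotient is (108*sin(3*x) - 768*tan(4*x)^4 - 1024*tan(4*x)^2 - 256)/(-12); at x = 0 this is 64/3.

64/3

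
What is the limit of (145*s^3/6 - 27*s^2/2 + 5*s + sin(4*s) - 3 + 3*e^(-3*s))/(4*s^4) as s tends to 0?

81/32

Substitution gives 0/0; apply L'Hôpital's rule 4 times.
After differentiating numerator and denominator 4 times the quotient is (256*sin(4*s) + 243*e^(-3*s))/(96); at s = 0 this is 81/32.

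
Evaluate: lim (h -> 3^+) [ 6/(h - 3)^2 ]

∞

As h → 3⁺, (h - 3) → 0⁺, so (h - 3)^2 → 0⁺ and 6/(h - 3)^2 → ∞.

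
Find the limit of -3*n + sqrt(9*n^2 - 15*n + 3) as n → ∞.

This has the form ∞ − ∞. Multiply and divide by the conjugate √(9*n^2 - 15*n + 3) + 3n.
That gives (-15n + 3) / (√(9*n^2 - 15*n + 3) + 3n).
Divide numerator and denominator by n: the limit is -15/(2·3) = -5/2.

-5/2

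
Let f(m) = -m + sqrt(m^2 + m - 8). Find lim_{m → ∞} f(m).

1/2

This has the form ∞ − ∞. Multiply and divide by the conjugate √(m^2 + m - 8) + m.
That gives (m - 8) / (√(m^2 + m - 8) + m).
Divide numerator and denominator by m: the limit is 1/(2·1) = 1/2.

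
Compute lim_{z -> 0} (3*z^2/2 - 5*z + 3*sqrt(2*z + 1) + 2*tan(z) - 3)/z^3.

13/6

Substitution gives 0/0; apply L'Hôpital's rule 3 times.
After differentiating numerator and denominator 3 times the quotient is (12*tan(z)^2/cos(z)^2 + 4/cos(z)^2 + 9/(2*z + 1)^(5/2))/(6); at z = 0 this is 13/6.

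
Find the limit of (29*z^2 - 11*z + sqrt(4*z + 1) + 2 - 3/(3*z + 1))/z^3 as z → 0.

85

Substitution gives 0/0; apply L'Hôpital's rule 3 times.
After differentiating numerator and denominator 3 times the quotient is (24/(4*z + 1)^(5/2) + 486/(3*z + 1)^4)/(6); at z = 0 this is 85.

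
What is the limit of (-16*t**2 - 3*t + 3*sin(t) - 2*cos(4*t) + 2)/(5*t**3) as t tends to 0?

-1/10

Substitution gives 0/0 (the numerator vanishes to order 3).
Expand each term to order t^3: the coefficient of t^3 in -2·cos(4t) is 0 and in 3·sin(t) is -1/2.
Lower-order terms cancel with the polynomial part, so the numerator is (-1/2)·t^3 + o(t^3), and the limit is (-1/2)/(5) = -1/10.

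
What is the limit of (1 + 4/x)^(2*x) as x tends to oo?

e^(8)

Write it as [(1 + 4/x)^x]^(2) · (1 + 4/x)^(0). The bracketed term tends to e^(4) and the second factor to 1, so the limit is e^(8).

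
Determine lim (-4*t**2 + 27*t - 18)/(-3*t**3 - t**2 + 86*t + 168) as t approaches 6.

Direct substitution gives 0/0, so factor. Both numerator and denominator have (t - 6) as a factor.
After cancelling, the expression reduces to (3 - 4*t)/(-3*t^2 - 19*t - 28).
Substituting t = 6 gives 21/250.

21/250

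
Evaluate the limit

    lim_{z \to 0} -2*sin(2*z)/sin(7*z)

Substitution gives 0/0.
Divide numerator and denominator by z: sin(2z)/z → 2 and sin(7z)/z → 7, so the limit is -2·2/7 = -4/7.

-4/7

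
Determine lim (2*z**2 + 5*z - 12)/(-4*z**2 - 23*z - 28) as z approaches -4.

At z = -4 both the top and bottom vanish — a removable singularity. Factoring out (z + 4) from each leaves (2*z - 3)/(-4*z - 7), which at z = -4 equals -11/9.

-11/9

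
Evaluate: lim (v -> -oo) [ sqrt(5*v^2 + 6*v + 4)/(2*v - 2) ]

For large |v|, √(5*v^2 + 6*v + 4) ≈ √5·|v| and the denominator ≈ 2v.
Since v → −∞, |v| = −v, giving −√5/(2) = -√(5)/2.

-√(5)/2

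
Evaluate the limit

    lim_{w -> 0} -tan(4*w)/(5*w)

-4/5

Substitution gives 0/0.
Since tan(u)/u → 1 as u → 0, tan(4w)/(4w) → 1 and the limit is 4/(-5) = -4/5.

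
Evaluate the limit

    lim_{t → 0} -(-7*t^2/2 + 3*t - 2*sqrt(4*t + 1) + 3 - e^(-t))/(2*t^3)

47/12

Substitution gives 0/0 (the numerator vanishes to order 3).
Expand each term to order t^3: the coefficient of t^3 in -2·√(1 + 4t) is -8 and in −e^(-t) is 1/6.
Lower-order terms cancel with the polynomial part, so the numerator is (-47/6)·t^3 + o(t^3), and the limit is (-47/6)/(-2) = 47/12.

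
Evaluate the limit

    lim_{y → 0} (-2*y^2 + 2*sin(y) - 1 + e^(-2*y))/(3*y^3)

-5/9

Substitution gives 0/0; apply L'Hôpital's rule 3 times.
After differentiating numerator and denominator 3 times the quotient is (-2*cos(y) - 8*e^(-2*y))/(18); at y = 0 this is -5/9.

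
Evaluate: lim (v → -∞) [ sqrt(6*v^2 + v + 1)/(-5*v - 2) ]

√(6)/5

For large |v|, √(6*v^2 + v + 1) ≈ √6·|v| and the denominator ≈ -5v.
Since v → −∞, |v| = −v, giving −√6/(-5) = √(6)/5.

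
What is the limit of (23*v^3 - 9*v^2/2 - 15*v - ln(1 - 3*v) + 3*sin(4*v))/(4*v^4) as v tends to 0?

81/16

Substitution gives 0/0; apply L'Hôpital's rule 4 times.
After differentiating numerator and denominator 4 times the quotient is (768*sin(4*v) + 486/(3*v - 1)^4)/(96); at v = 0 this is 81/16.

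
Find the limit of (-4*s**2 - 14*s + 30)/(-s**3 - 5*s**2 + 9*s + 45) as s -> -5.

-13/8

At s = -5 both the top and bottom vanish — a removable singularity. Factoring out (s + 5) from each leaves (6 - 4*s)/(9 - s^2), which at s = -5 equals -13/8.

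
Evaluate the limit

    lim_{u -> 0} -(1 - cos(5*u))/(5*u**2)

-5/2

Substitution gives 0/0.
Use (1 − cos θ)/θ² → 1/2 with θ = 5u: the limit is 5²/(2·(-5)) = -5/2.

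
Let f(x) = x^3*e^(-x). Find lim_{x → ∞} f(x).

Write as x^3/e^{1x}, an ∞/∞ form.
Exponential growth dominates any polynomial, so repeated L'Hôpital (or the standard result) gives 0.

0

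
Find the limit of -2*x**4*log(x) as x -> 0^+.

0

This is a 0·(−∞) form. Rewrite as -2·ln(x) / x^(−4) and apply L'Hôpital:
the derivative quotient is -2·(1/x) / (−4·x^(−5)) = (2/4)·x^4 → 0.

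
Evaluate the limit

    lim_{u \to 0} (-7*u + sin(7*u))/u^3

-343/6

Direct substitution gives 0/0.
Apply L'Hôpital: lim (7*cos(7*u) - 7)/(3*u^2), still 0/0.
Apply L'Hôpital: lim (-49*sin(7*u))/(6*u), still 0/0.
After 3 applications of L'Hôpital's rule the quotient is (-343*cos(7*u))/(6); substituting u = 0 gives -343/6.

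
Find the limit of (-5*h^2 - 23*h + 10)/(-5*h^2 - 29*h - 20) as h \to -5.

Direct substitution gives 0/0, so factor. Both numerator and denominator have (h + 5) as a factor.
After cancelling, the expression reduces to (2 - 5*h)/(-5*h - 4).
Substituting h = -5 gives 9/7.

9/7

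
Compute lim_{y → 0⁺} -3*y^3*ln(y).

This is a 0·(−∞) form. Rewrite as -3·ln(y) / y^(−3) and apply L'Hôpital:
the derivative quotient is -3·(1/y) / (−3·y^(−4)) = (3/3)·y^3 → 0.

0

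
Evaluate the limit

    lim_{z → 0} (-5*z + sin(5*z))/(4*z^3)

-125/24

Direct substitution gives 0/0.
Apply L'Hôpital: lim (5*cos(5*z) - 5)/(12*z^2), still 0/0.
Apply L'Hôpital: lim (-25*sin(5*z))/(24*z), still 0/0.
After 3 applications of L'Hôpital's rule the quotient is (-125*cos(5*z))/(24); substituting z = 0 gives -125/24.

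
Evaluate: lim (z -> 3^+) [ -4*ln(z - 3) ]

∞

As z → 3⁺, z - 3 → 0⁺ and ln(z - 3) → −∞.
Multiplying by -4 gives ∞.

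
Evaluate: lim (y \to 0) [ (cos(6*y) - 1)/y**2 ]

-18

Direct substitution gives 0/0.
Apply L'Hôpital: lim (-6*sin(6*y))/(2*y), still 0/0.
After 2 applications of L'Hôpital's rule the quotient is (-36*cos(6*y))/(2); substituting y = 0 gives -18.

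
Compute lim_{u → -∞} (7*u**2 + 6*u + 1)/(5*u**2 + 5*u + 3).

Numerator and denominator both have degree 2.
Dividing every term by u^2, all lower-order terms vanish and the limit is the ratio of leading coefficients, 7/(5) = 7/5.

7/5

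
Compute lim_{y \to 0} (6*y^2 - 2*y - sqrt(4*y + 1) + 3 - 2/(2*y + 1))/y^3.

12

Substitution gives 0/0 (the numerator vanishes to order 3).
Expand each term to order y^3: the coefficient of y^3 in -2·1/(1 + 2y) is 16 and in −√(1 + 4y) is -4.
Lower-order terms cancel with the polynomial part, so the numerator is (12)·y^3 + o(y^3), and the limit is (12)/(1) = 12.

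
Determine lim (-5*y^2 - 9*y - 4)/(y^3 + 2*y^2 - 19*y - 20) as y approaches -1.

-1/20

At y = -1 both the top and bottom vanish — a removable singularity. Factoring out (y + 1) from each leaves (-5*y - 4)/(y^2 + y - 20), which at y = -1 equals -1/20.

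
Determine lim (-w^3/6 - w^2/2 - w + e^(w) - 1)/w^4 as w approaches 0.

1/24

Direct substitution gives 0/0.
Apply L'Hôpital: lim (-w^2/2 - w + e^(w) - 1)/(4*w^3), still 0/0.
Apply L'Hôpital: lim (-w + e^(w) - 1)/(12*w^2), still 0/0.
Apply L'Hôpital: lim (e^(w) - 1)/(24*w), still 0/0.
After 4 applications of L'Hôpital's rule the quotient is (e^(w))/(24); substituting w = 0 gives 1/24.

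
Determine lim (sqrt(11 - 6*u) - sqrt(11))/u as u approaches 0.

A 0/0 form; rationalise with √(11 - 6u) + √11. This collapses the numerator to -6u, leaving -6/(√(11 - 6u) + √11) → -6/(2√11) = -3*√(11)/11.

-3*√(11)/11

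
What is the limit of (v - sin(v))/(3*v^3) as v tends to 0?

Direct substitution gives 0/0.
Apply L'Hôpital: lim (1 - cos(v))/(9*v^2), still 0/0.
Apply L'Hôpital: lim (sin(v))/(18*v), still 0/0.
After 3 applications of L'Hôpital's rule the quotient is (cos(v))/(18); substituting v = 0 gives 1/18.

1/18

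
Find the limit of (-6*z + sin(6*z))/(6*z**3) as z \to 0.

-6

Direct substitution gives 0/0.
Apply L'Hôpital: lim (6*cos(6*z) - 6)/(18*z^2), still 0/0.
Apply L'Hôpital: lim (-36*sin(6*z))/(36*z), still 0/0.
After 3 applications of L'Hôpital's rule the quotient is (-216*cos(6*z))/(36); substituting z = 0 gives -6.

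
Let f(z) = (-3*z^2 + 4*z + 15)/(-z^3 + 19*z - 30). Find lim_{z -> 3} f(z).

7/4

Since z = 3 makes numerator and denominator zero, (z - 3) divides both.
Cancelling it gives (-3*z - 5)/(-z^2 - 3*z + 10); now plug in z = 3 to get 7/4.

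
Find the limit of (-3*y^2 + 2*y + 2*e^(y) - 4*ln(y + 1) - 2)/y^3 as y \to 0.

Substitution gives 0/0 (the numerator vanishes to order 3).
Expand each term to order y^3: the coefficient of y^3 in 2·e^(y) is 1/3 and in -4·ln(1 + y) is -4/3.
Lower-order terms cancel with the polynomial part, so the numerator is (-1)·y^3 + o(y^3), and the limit is (-1)/(1) = -1.

-1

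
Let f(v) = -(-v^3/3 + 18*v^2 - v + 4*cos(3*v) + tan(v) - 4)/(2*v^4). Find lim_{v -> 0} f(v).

-27/4

Substitution gives 0/0; apply L'Hôpital's rule 4 times.
After differentiating numerator and denominator 4 times the quotient is (324*cos(3*v) + 24*tan(v)^5 + 40*tan(v)^3 + 16*tan(v))/(-48); at v = 0 this is -27/4.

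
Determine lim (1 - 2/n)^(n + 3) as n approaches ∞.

e^(-2)

Let L be the limit and take ln: ln L = lim (n + 3)·ln(1 - 2/n) = lim (n + 3)·(-2/n + O(1/n²)) = -2.
Hence L = e^(-2).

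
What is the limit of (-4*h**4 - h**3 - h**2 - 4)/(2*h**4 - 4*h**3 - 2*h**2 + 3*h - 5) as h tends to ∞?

Numerator and denominator both have degree 4.
Dividing every term by h^4, all lower-order terms vanish and the limit is the ratio of leading coefficients, -4/(2) = -2.

-2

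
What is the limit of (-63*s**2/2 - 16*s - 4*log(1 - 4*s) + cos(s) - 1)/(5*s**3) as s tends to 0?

Substitution gives 0/0; apply L'Hôpital's rule 3 times.
After differentiating numerator and denominator 3 times the quotient is (sin(s) - 512/(4*s - 1)^3)/(30); at s = 0 this is 256/15.

256/15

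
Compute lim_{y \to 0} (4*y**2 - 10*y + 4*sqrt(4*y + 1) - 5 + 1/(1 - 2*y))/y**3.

24

Substitution gives 0/0; apply L'Hôpital's rule 3 times.
After differentiating numerator and denominator 3 times the quotient is (96/(4*y + 1)^(5/2) + 48/(2*y - 1)^4)/(6); at y = 0 this is 24.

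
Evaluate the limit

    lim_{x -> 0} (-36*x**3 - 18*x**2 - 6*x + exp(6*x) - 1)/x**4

54

Direct substitution gives 0/0.
Apply L'Hôpital: lim (-108*x^2 - 36*x + 6*e^(6*x) - 6)/(4*x^3), still 0/0.
Apply L'Hôpital: lim (-216*x + 36*e^(6*x) - 36)/(12*x^2), still 0/0.
Apply L'Hôpital: lim (216*e^(6*x) - 216)/(24*x), still 0/0.
After 4 applications of L'Hôpital's rule the quotient is (1296*e^(6*x))/(24); substituting x = 0 gives 54.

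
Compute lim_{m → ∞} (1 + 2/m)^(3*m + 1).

e^(6)

The base → 1 and the exponent → ∞: a 1^∞ form.
Take logarithms: (3m + 1)·ln(1 + 2/m). Since ln(1+u) ~ u for small u, this behaves like (3m)·(2/m) → 6.
So the limit is e^(6).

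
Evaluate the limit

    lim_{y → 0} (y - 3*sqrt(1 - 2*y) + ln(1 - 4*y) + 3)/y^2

Substitution gives 0/0 (the numerator vanishes to order 2).
Expand each term to order y^2: the coefficient of y^2 in -3·√(1 - 2y) is 3/2 and in ln(1 - 4y) is -8.
Lower-order terms cancel with the polynomial part, so the numerator is (-13/2)·y^2 + o(y^2), and the limit is (-13/2)/(1) = -13/2.

-13/2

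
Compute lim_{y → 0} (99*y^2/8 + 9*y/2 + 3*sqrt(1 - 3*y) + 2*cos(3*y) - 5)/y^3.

-81/16

Substitution gives 0/0 (the numerator vanishes to order 3).
Expand each term to order y^3: the coefficient of y^3 in 3·√(1 - 3y) is -81/16 and in 2·cos(3y) is 0.
Lower-order terms cancel with the polynomial part, so the numerator is (-81/16)·y^3 + o(y^3), and the limit is (-81/16)/(1) = -81/16.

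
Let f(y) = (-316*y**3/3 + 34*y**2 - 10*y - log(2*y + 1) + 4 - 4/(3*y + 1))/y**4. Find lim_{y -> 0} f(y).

-320

Substitution gives 0/0; apply L'Hôpital's rule 4 times.
After differentiating numerator and denominator 4 times the quotient is (-7776/(3*y + 1)^5 + 96/(2*y + 1)^4)/(24); at y = 0 this is -320.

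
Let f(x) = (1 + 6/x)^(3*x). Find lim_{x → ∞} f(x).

e^(18)

The base → 1 and the exponent → ∞: a 1^∞ form.
Take logarithms: (3x)·ln(1 + 6/x). Since ln(1+u) ~ u for small u, this behaves like (3x)·(6/x) → 18.
So the limit is e^(18).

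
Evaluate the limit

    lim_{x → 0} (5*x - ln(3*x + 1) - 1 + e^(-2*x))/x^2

13/2

Substitution gives 0/0 (the numerator vanishes to order 2).
Expand each term to order x^2: the coefficient of x^2 in e^(-2x) is 2 and in −ln(1 + 3x) is 9/2.
Lower-order terms cancel with the polynomial part, so the numerator is (13/2)·x^2 + o(x^2), and the limit is (13/2)/(1) = 13/2.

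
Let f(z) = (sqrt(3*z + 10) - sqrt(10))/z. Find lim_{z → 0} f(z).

3*√(10)/20

Substitution gives 0/0. Multiply numerator and denominator by the conjugate √(10 + 3z) + √10.
The numerator becomes (10 + 3z) − 10 = 3z, so the expression simplifies to 3/(√(10 + 3z) + √10).
Letting z → 0 gives 3/(2√10) = 3*√(10)/20.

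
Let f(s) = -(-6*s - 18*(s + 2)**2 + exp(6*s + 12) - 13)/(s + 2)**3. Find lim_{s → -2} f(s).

Direct substitution gives 0/0.
Apply L'Hôpital: lim (-36*s + 6*e^(6*s + 12) - 78)/(-3*(s + 2)^2), still 0/0.
Apply L'Hôpital: lim (36*e^(6*s + 12) - 36)/(-6*s - 12), still 0/0.
After 3 applications of L'Hôpital's rule the quotient is (216*e^(6*s + 12))/(-6); substituting s = -2 gives -36.

-36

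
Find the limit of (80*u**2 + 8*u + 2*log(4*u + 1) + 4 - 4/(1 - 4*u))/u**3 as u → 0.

-640/3

Substitution gives 0/0 (the numerator vanishes to order 3).
Expand each term to order u^3: the coefficient of u^3 in -4·1/(1 - 4u) is -256 and in 2·ln(1 + 4u) is 128/3.
Lower-order terms cancel with the polynomial part, so the numerator is (-640/3)·u^3 + o(u^3), and the limit is (-640/3)/(1) = -640/3.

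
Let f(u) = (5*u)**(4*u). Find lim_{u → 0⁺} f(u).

1

Base → 0⁺ and exponent → 0⁺: a 0^0 form.
Take logs: 4u·ln(5u). This is 0·(−∞); rewriting as ln(5u)/(1/(4u)) and applying L'Hôpital gives 0.
Hence the limit is e^0 = 1.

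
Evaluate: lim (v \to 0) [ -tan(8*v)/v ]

Substitution gives 0/0.
Since tan(u)/u → 1 as u → 0, tan(8v)/(8v) → 1 and the limit is 8/(-1) = -8.

-8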